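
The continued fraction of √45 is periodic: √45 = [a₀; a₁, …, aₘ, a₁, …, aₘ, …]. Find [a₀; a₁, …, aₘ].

[6; 1, 2, 2, 2, 1, 12]

a₀ = ⌊√45⌋ = 6.
With m₀=0, d₀=1 and mₖ₊₁ = dₖaₖ − mₖ, dₖ₊₁ = (n − mₖ₊₁²)/dₖ, aₖ₊₁ = ⌊(a₀+mₖ₊₁)/dₖ₊₁⌋:
  k=1: m=6, d=9, a=1
  k=2: m=3, d=4, a=2
  k=3: m=5, d=5, a=2
  k=4: m=5, d=4, a=2
  k=5: m=3, d=9, a=1
  k=6: m=6, d=1, a=12
d=1 and a=2a₀=12 at k=6, so the next step gives (m, d) = (6, 9) again — its k=1 value — and the period has length 6.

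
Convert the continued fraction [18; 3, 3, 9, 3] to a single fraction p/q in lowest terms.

Fold from the inside: start with 3/1.
  9 + 1/3 = 28/3
  3 + 3/28 = 87/28
  3 + 28/87 = 289/87
  18 + 87/289 = 5289/289

5289/289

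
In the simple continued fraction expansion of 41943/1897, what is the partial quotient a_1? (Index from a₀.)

41943 = 22·1897 + 209   →  a_0 = 22
1897 = 9·209 + 16   →  a_1 = 9

9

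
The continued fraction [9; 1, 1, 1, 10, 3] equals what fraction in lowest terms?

956/99

Fold from the inside: start with 3/1.
  10 + 1/3 = 31/3
  1 + 3/31 = 34/31
  1 + 31/34 = 65/34
  1 + 34/65 = 99/65
  9 + 65/99 = 956/99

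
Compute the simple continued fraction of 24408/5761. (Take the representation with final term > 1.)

24408 = 4*5761 + 1364
5761 = 4*1364 + 305
1364 = 4*305 + 144
305 = 2*144 + 17
144 = 8*17 + 8
17 = 2*8 + 1
8 = 8*1 + 0  (stop)
So 24408/5761 = [4; 4, 4, 2, 8, 2, 8].

[4; 4, 4, 2, 8, 2, 8]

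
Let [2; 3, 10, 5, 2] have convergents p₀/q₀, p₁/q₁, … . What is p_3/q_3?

367/158

Using pₖ = aₖpₖ₋₁ + pₖ₋₂, qₖ = aₖqₖ₋₁ + qₖ₋₂ (with p₋₁=1, p₋₂=0, q₋₁=0, q₋₂=1):
  k=0: a=2, p=2, q=1
  k=1: a=3, p=7, q=3
  k=2: a=10, p=72, q=31
  k=3: a=5, p=367, q=158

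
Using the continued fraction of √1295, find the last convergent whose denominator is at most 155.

2591/72

√1295 = [35; 1, 70, …] (period length 2).
Convergents:
  p_0/q_0 = 35/1
  p_1/q_1 = 36/1
  p_2/q_2 = 2555/71
  p_3/q_3 = 2591/72
  p_4/q_4 = 183925/5111
q_3 = 72 ≤ 155 < 5111 = q_4, so the answer is 2591/72.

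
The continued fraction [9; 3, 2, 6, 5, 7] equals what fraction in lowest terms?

Using pₖ = aₖpₖ₋₁ + pₖ₋₂ and qₖ = aₖqₖ₋₁ + qₖ₋₂:
  k=0: a=9, p=9, q=1
  k=1: a=3, p=28, q=3
  k=2: a=2, p=65, q=7
  k=3: a=6, p=418, q=45
  k=4: a=5, p=2155, q=232
  k=5: a=7, p=15503, q=1669

15503/1669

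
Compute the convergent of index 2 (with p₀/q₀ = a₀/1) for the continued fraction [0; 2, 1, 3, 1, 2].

1/3

Using pₖ = aₖpₖ₋₁ + pₖ₋₂, qₖ = aₖqₖ₋₁ + qₖ₋₂ (with p₋₁=1, p₋₂=0, q₋₁=0, q₋₂=1):
  k=0: a=0, p=0, q=1
  k=1: a=2, p=1, q=2
  k=2: a=1, p=1, q=3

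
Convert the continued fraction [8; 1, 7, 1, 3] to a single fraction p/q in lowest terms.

311/35

Using pₖ = aₖpₖ₋₁ + pₖ₋₂ and qₖ = aₖqₖ₋₁ + qₖ₋₂:
  k=0: a=8, p=8, q=1
  k=1: a=1, p=9, q=1
  k=2: a=7, p=71, q=8
  k=3: a=1, p=80, q=9
  k=4: a=3, p=311, q=35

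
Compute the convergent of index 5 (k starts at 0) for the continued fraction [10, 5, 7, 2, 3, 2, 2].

6229/611

Using pₖ = aₖpₖ₋₁ + pₖ₋₂, qₖ = aₖqₖ₋₁ + qₖ₋₂ (with p₋₁=1, p₋₂=0, q₋₁=0, q₋₂=1):
  k=0: a=10, p=10, q=1
  k=1: a=5, p=51, q=5
  k=2: a=7, p=367, q=36
  k=3: a=2, p=785, q=77
  k=4: a=3, p=2722, q=267
  k=5: a=2, p=6229, q=611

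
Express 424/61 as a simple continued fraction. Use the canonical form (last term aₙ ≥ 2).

[6; 1, 19, 3]

424 = 6×61 + 58
61 = 1×58 + 3
58 = 19×3 + 1
3 = 3×1 + 0  (stop)
So 424/61 = [6; 1, 19, 3].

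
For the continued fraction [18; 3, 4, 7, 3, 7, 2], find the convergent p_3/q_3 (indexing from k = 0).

1721/94

Using pₖ = aₖpₖ₋₁ + pₖ₋₂, qₖ = aₖqₖ₋₁ + qₖ₋₂ (with p₋₁=1, p₋₂=0, q₋₁=0, q₋₂=1):
  k=0: a=18, p=18, q=1
  k=1: a=3, p=55, q=3
  k=2: a=4, p=238, q=13
  k=3: a=7, p=1721, q=94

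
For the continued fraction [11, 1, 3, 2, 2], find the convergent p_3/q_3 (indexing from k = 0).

Using pₖ = aₖpₖ₋₁ + pₖ₋₂, qₖ = aₖqₖ₋₁ + qₖ₋₂ (with p₋₁=1, p₋₂=0, q₋₁=0, q₋₂=1):
  k=0: a=11, p=11, q=1
  k=1: a=1, p=12, q=1
  k=2: a=3, p=47, q=4
  k=3: a=2, p=106, q=9

106/9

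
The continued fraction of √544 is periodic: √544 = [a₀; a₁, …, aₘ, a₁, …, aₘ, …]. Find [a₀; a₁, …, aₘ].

a₀ = ⌊√544⌋ = 23.

[23; 3, 11, 3, 46]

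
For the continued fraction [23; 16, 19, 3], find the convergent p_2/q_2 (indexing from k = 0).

7034/305

Using pₖ = aₖpₖ₋₁ + pₖ₋₂, qₖ = aₖqₖ₋₁ + qₖ₋₂ (with p₋₁=1, p₋₂=0, q₋₁=0, q₋₂=1):
  k=0: a=23, p=23, q=1
  k=1: a=16, p=369, q=16
  k=2: a=19, p=7034, q=305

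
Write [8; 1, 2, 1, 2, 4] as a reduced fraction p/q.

Using pₖ = aₖpₖ₋₁ + pₖ₋₂ and qₖ = aₖqₖ₋₁ + qₖ₋₂:
  k=0: a=8, p=8, q=1
  k=1: a=1, p=9, q=1
  k=2: a=2, p=26, q=3
  k=3: a=1, p=35, q=4
  k=4: a=2, p=96, q=11
  k=5: a=4, p=419, q=48

419/48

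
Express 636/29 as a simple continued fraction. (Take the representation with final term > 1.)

636 = 21·29 + 27
29 = 1·27 + 2
27 = 13·2 + 1
2 = 2·1 + 0  (stop)
So 636/29 = [21; 1, 13, 2].

[21; 1, 13, 2]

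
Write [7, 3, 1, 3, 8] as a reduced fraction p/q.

901/124

Fold from the inside: start with 8/1.
  3 + 1/8 = 25/8
  1 + 8/25 = 33/25
  3 + 25/33 = 124/33
  7 + 33/124 = 901/124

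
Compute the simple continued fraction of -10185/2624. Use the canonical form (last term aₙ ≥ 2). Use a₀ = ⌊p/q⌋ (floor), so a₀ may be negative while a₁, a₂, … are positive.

-10185 = -4*2624 + 311
2624 = 8*311 + 136
311 = 2*136 + 39
136 = 3*39 + 19
39 = 2*19 + 1
19 = 19*1 + 0  (stop)
So -10185/2624 = [-4; 8, 2, 3, 2, 19].

[-4; 8, 2, 3, 2, 19]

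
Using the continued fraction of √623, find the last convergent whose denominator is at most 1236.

√623 = [24; 1, 23, 1, 48, …] (period length 4).
Convergents:
  p_0/q_0 = 24/1
  p_1/q_1 = 25/1
  p_2/q_2 = 599/24
  p_3/q_3 = 624/25
  p_4/q_4 = 30551/1224
  p_5/q_5 = 31175/1249
q_4 = 1224 ≤ 1236 < 1249 = q_5, so the answer is 30551/1224.

30551/1224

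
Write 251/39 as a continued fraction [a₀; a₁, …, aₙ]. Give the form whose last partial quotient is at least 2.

251 = 6·39 + 17
39 = 2·17 + 5
17 = 3·5 + 2
5 = 2·2 + 1
2 = 2·1 + 0  (stop)
So 251/39 = [6; 2, 3, 2, 2].

[6; 2, 3, 2, 2]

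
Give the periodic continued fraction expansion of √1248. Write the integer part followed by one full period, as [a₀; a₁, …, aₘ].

[35; 3, 17, 3, 70]

a₀ = ⌊√1248⌋ = 35.
With m₀=0, d₀=1 and mₖ₊₁ = dₖaₖ − mₖ, dₖ₊₁ = (n − mₖ₊₁²)/dₖ, aₖ₊₁ = ⌊(a₀+mₖ₊₁)/dₖ₊₁⌋:
  k=1: m=35, d=23, a=3
  k=2: m=34, d=4, a=17
  k=3: m=34, d=23, a=3
  k=4: m=35, d=1, a=70
d=1 and a=2a₀=70 at k=4, so the next step gives (m, d) = (35, 23) again — its k=1 value — and the period has length 4.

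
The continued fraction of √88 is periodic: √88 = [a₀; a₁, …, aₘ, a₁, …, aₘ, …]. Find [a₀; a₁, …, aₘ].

a₀ = ⌊√88⌋ = 9.
With m₀=0, d₀=1 and mₖ₊₁ = dₖaₖ − mₖ, dₖ₊₁ = (n − mₖ₊₁²)/dₖ, aₖ₊₁ = ⌊(a₀+mₖ₊₁)/dₖ₊₁⌋:
  k=1: m=9, d=7, a=2
  k=2: m=5, d=9, a=1
  k=3: m=4, d=8, a=1
  k=4: m=4, d=9, a=1
  k=5: m=5, d=7, a=2
  k=6: m=9, d=1, a=18
d=1 and a=2a₀=18 at k=6, so the next step gives (m, d) = (9, 7) again — its k=1 value — and the period has length 6.

[9; 2, 1, 1, 1, 2, 18]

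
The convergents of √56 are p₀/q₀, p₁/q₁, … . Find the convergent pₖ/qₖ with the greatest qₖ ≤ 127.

449/60

√56 = [7; 2, 14, …] (period length 2).
Convergents:
  p_0/q_0 = 7/1
  p_1/q_1 = 15/2
  p_2/q_2 = 217/29
  p_3/q_3 = 449/60
  p_4/q_4 = 6503/869
q_3 = 60 ≤ 127 < 869 = q_4, so the answer is 449/60.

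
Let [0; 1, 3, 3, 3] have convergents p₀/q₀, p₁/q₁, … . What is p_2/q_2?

3/4

Using pₖ = aₖpₖ₋₁ + pₖ₋₂, qₖ = aₖqₖ₋₁ + qₖ₋₂ (with p₋₁=1, p₋₂=0, q₋₁=0, q₋₂=1):
  k=0: a=0, p=0, q=1
  k=1: a=1, p=1, q=1
  k=2: a=3, p=3, q=4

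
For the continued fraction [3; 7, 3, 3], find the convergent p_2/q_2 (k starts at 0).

69/22

Using pₖ = aₖpₖ₋₁ + pₖ₋₂, qₖ = aₖqₖ₋₁ + qₖ₋₂ (with p₋₁=1, p₋₂=0, q₋₁=0, q₋₂=1):
  k=0: a=3, p=3, q=1
  k=1: a=7, p=22, q=7
  k=2: a=3, p=69, q=22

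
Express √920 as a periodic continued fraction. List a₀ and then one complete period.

[30; 3, 60]

a₀ = ⌊√920⌋ = 30.
With m₀=0, d₀=1 and mₖ₊₁ = dₖaₖ − mₖ, dₖ₊₁ = (n − mₖ₊₁²)/dₖ, aₖ₊₁ = ⌊(a₀+mₖ₊₁)/dₖ₊₁⌋:
  k=1: m=30, d=20, a=3
  k=2: m=30, d=1, a=60
d=1 and a=2a₀=60 at k=2, so the next step gives (m, d) = (30, 20) again — its k=1 value — and the period has length 2.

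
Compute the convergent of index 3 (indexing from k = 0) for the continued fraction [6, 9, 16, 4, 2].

3599/589

Using pₖ = aₖpₖ₋₁ + pₖ₋₂, qₖ = aₖqₖ₋₁ + qₖ₋₂ (with p₋₁=1, p₋₂=0, q₋₁=0, q₋₂=1):
  k=0: a=6, p=6, q=1
  k=1: a=9, p=55, q=9
  k=2: a=16, p=886, q=145
  k=3: a=4, p=3599, q=589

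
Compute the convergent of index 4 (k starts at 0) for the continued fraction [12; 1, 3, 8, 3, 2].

Using pₖ = aₖpₖ₋₁ + pₖ₋₂, qₖ = aₖqₖ₋₁ + qₖ₋₂ (with p₋₁=1, p₋₂=0, q₋₁=0, q₋₂=1):
  k=0: a=12, p=12, q=1
  k=1: a=1, p=13, q=1
  k=2: a=3, p=51, q=4
  k=3: a=8, p=421, q=33
  k=4: a=3, p=1314, q=103

1314/103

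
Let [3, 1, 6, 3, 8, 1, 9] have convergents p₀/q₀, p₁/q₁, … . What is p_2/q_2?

Using pₖ = aₖpₖ₋₁ + pₖ₋₂, qₖ = aₖqₖ₋₁ + qₖ₋₂ (with p₋₁=1, p₋₂=0, q₋₁=0, q₋₂=1):
  k=0: a=3, p=3, q=1
  k=1: a=1, p=4, q=1
  k=2: a=6, p=27, q=7

27/7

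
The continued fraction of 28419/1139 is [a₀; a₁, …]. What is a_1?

1

28419 = 24·1139 + 1083   →  a_0 = 24
1139 = 1·1083 + 56   →  a_1 = 1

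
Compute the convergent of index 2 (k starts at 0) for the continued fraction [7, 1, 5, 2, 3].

47/6

Using pₖ = aₖpₖ₋₁ + pₖ₋₂, qₖ = aₖqₖ₋₁ + qₖ₋₂ (with p₋₁=1, p₋₂=0, q₋₁=0, q₋₂=1):
  k=0: a=7, p=7, q=1
  k=1: a=1, p=8, q=1
  k=2: a=5, p=47, q=6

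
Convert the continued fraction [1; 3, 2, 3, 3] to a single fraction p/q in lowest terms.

Fold from the inside: start with 3/1.
  3 + 1/3 = 10/3
  2 + 3/10 = 23/10
  3 + 10/23 = 79/23
  1 + 23/79 = 102/79

102/79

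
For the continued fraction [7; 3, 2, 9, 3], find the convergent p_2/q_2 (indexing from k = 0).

Using pₖ = aₖpₖ₋₁ + pₖ₋₂, qₖ = aₖqₖ₋₁ + qₖ₋₂ (with p₋₁=1, p₋₂=0, q₋₁=0, q₋₂=1):
  k=0: a=7, p=7, q=1
  k=1: a=3, p=22, q=3
  k=2: a=2, p=51, q=7

51/7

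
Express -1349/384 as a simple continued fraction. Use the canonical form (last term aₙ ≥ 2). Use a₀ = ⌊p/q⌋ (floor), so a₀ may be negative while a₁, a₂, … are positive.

-1349 = -4*384 + 187
384 = 2*187 + 10
187 = 18*10 + 7
10 = 1*7 + 3
7 = 2*3 + 1
3 = 3*1 + 0  (stop)
So -1349/384 = [-4; 2, 18, 1, 2, 3].

[-4; 2, 18, 1, 2, 3]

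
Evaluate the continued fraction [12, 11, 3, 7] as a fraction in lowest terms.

3010/249

Fold from the inside: start with 7/1.
  3 + 1/7 = 22/7
  11 + 7/22 = 249/22
  12 + 22/249 = 3010/249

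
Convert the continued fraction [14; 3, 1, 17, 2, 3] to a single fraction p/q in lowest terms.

7255/509

Fold from the inside: start with 3/1.
  2 + 1/3 = 7/3
  17 + 3/7 = 122/7
  1 + 7/122 = 129/122
  3 + 122/129 = 509/129
  14 + 129/509 = 7255/509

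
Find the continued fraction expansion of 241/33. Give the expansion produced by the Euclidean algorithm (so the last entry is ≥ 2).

[7; 3, 3, 3]

241 = 7·33 + 10
33 = 3·10 + 3
10 = 3·3 + 1
3 = 3·1 + 0  (stop)
So 241/33 = [7; 3, 3, 3].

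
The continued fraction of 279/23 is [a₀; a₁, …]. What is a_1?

279 = 12·23 + 3   →  a_0 = 12
23 = 7·3 + 2   →  a_1 = 7

7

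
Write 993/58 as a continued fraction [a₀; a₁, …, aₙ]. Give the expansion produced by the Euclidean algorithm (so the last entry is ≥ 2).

993 = 17·58 + 7
58 = 8·7 + 2
7 = 3·2 + 1
2 = 2·1 + 0  (stop)
So 993/58 = [17; 8, 3, 2].

[17; 8, 3, 2]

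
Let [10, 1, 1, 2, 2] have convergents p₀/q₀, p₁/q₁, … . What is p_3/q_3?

53/5

Using pₖ = aₖpₖ₋₁ + pₖ₋₂, qₖ = aₖqₖ₋₁ + qₖ₋₂ (with p₋₁=1, p₋₂=0, q₋₁=0, q₋₂=1):
  k=0: a=10, p=10, q=1
  k=1: a=1, p=11, q=1
  k=2: a=1, p=21, q=2
  k=3: a=2, p=53, q=5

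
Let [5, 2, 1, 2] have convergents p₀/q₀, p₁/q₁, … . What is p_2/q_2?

16/3

Using pₖ = aₖpₖ₋₁ + pₖ₋₂, qₖ = aₖqₖ₋₁ + qₖ₋₂ (with p₋₁=1, p₋₂=0, q₋₁=0, q₋₂=1):
  k=0: a=5, p=5, q=1
  k=1: a=2, p=11, q=2
  k=2: a=1, p=16, q=3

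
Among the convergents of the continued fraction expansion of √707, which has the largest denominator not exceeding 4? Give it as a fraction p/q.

√707 = [26; 1, 1, 2, 3, 2, 1, 1, 52, …] (period length 8).
Convergents:
  p_0/q_0 = 26/1
  p_1/q_1 = 27/1
  p_2/q_2 = 53/2
  p_3/q_3 = 133/5
q_2 = 2 ≤ 4 < 5 = q_3, so the answer is 53/2.

53/2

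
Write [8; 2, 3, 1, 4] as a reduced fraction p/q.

Fold from the inside: start with 4/1.
  1 + 1/4 = 5/4
  3 + 4/5 = 19/5
  2 + 5/19 = 43/19
  8 + 19/43 = 363/43

363/43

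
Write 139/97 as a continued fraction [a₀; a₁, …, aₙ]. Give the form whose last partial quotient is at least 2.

[1; 2, 3, 4, 3]

139 = 1×97 + 42
97 = 2×42 + 13
42 = 3×13 + 3
13 = 4×3 + 1
3 = 3×1 + 0  (stop)
So 139/97 = [1; 2, 3, 4, 3].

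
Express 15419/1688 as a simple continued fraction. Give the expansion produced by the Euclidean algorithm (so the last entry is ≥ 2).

[9; 7, 2, 3, 2, 2, 2, 2]

15419 = 9*1688 + 227
1688 = 7*227 + 99
227 = 2*99 + 29
99 = 3*29 + 12
29 = 2*12 + 5
12 = 2*5 + 2
5 = 2*2 + 1
2 = 2*1 + 0  (stop)
So 15419/1688 = [9; 7, 2, 3, 2, 2, 2, 2].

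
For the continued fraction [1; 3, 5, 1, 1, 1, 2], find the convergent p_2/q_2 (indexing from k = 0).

21/16

Using pₖ = aₖpₖ₋₁ + pₖ₋₂, qₖ = aₖqₖ₋₁ + qₖ₋₂ (with p₋₁=1, p₋₂=0, q₋₁=0, q₋₂=1):
  k=0: a=1, p=1, q=1
  k=1: a=3, p=4, q=3
  k=2: a=5, p=21, q=16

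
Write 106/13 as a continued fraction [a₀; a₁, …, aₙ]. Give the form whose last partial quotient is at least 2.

106 = 8·13 + 2
13 = 6·2 + 1
2 = 2·1 + 0  (stop)
So 106/13 = [8; 6, 2].

[8; 6, 2]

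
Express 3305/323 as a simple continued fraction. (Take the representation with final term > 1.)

3305 = 10*323 + 75
323 = 4*75 + 23
75 = 3*23 + 6
23 = 3*6 + 5
6 = 1*5 + 1
5 = 5*1 + 0  (stop)
So 3305/323 = [10; 4, 3, 3, 1, 5].

[10; 4, 3, 3, 1, 5]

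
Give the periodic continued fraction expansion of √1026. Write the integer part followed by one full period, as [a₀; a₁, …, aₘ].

a₀ = ⌊√1026⌋ = 32.
With m₀=0, d₀=1 and mₖ₊₁ = dₖaₖ − mₖ, dₖ₊₁ = (n − mₖ₊₁²)/dₖ, aₖ₊₁ = ⌊(a₀+mₖ₊₁)/dₖ₊₁⌋:
  k=1: m=32, d=2, a=32
  k=2: m=32, d=1, a=64
d=1 and a=2a₀=64 at k=2, so the next step gives (m, d) = (32, 2) again — its k=1 value — and the period has length 2.

[32; 32, 64]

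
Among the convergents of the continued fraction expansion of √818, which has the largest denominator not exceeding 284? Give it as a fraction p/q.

8094/283

√818 = [28; 1, 1, 1, 1, 56, …] (period length 5).
Convergents:
  p_0/q_0 = 28/1
  p_1/q_1 = 29/1
  p_2/q_2 = 57/2
  p_3/q_3 = 86/3
  p_4/q_4 = 143/5
  p_5/q_5 = 8094/283
  p_6/q_6 = 8237/288
q_5 = 283 ≤ 284 < 288 = q_6, so the answer is 8094/283.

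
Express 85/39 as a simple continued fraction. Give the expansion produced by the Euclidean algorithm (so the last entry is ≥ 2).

[2; 5, 1, 1, 3]

85 = 2×39 + 7
39 = 5×7 + 4
7 = 1×4 + 3
4 = 1×3 + 1
3 = 3×1 + 0  (stop)
So 85/39 = [2; 5, 1, 1, 3].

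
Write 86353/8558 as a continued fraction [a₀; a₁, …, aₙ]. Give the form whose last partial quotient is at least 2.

[10; 11, 14, 18, 3]

86353 = 10*8558 + 773
8558 = 11*773 + 55
773 = 14*55 + 3
55 = 18*3 + 1
3 = 3*1 + 0  (stop)
So 86353/8558 = [10; 11, 14, 18, 3].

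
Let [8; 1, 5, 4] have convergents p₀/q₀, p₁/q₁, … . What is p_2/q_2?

53/6

Using pₖ = aₖpₖ₋₁ + pₖ₋₂, qₖ = aₖqₖ₋₁ + qₖ₋₂ (with p₋₁=1, p₋₂=0, q₋₁=0, q₋₂=1):
  k=0: a=8, p=8, q=1
  k=1: a=1, p=9, q=1
  k=2: a=5, p=53, q=6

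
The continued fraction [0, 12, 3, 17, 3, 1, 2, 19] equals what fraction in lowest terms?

Using pₖ = aₖpₖ₋₁ + pₖ₋₂ and qₖ = aₖqₖ₋₁ + qₖ₋₂:
  k=0: a=0, p=0, q=1
  k=1: a=12, p=1, q=12
  k=2: a=3, p=3, q=37
  k=3: a=17, p=52, q=641
  k=4: a=3, p=159, q=1960
  k=5: a=1, p=211, q=2601
  k=6: a=2, p=581, q=7162
  k=7: a=19, p=11250, q=138679

11250/138679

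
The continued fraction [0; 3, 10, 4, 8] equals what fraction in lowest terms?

Using pₖ = aₖpₖ₋₁ + pₖ₋₂ and qₖ = aₖqₖ₋₁ + qₖ₋₂:
  k=0: a=0, p=0, q=1
  k=1: a=3, p=1, q=3
  k=2: a=10, p=10, q=31
  k=3: a=4, p=41, q=127
  k=4: a=8, p=338, q=1047

338/1047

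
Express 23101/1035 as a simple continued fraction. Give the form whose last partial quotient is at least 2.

[22; 3, 7, 1, 7, 2, 2]

23101 = 22·1035 + 331
1035 = 3·331 + 42
331 = 7·42 + 37
42 = 1·37 + 5
37 = 7·5 + 2
5 = 2·2 + 1
2 = 2·1 + 0  (stop)
So 23101/1035 = [22; 3, 7, 1, 7, 2, 2].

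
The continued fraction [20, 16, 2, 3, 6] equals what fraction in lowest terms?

14504/723

Fold from the inside: start with 6/1.
  3 + 1/6 = 19/6
  2 + 6/19 = 44/19
  16 + 19/44 = 723/44
  20 + 44/723 = 14504/723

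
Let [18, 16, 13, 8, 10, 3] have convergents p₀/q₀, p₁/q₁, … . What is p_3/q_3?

30489/1688

Using pₖ = aₖpₖ₋₁ + pₖ₋₂, qₖ = aₖqₖ₋₁ + qₖ₋₂ (with p₋₁=1, p₋₂=0, q₋₁=0, q₋₂=1):
  k=0: a=18, p=18, q=1
  k=1: a=16, p=289, q=16
  k=2: a=13, p=3775, q=209
  k=3: a=8, p=30489, q=1688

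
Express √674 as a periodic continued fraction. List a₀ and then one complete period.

[25; 1, 24, 1, 50]

a₀ = ⌊√674⌋ = 25.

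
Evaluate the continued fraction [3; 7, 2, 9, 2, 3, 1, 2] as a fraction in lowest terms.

Using pₖ = aₖpₖ₋₁ + pₖ₋₂ and qₖ = aₖqₖ₋₁ + qₖ₋₂:
  k=0: a=3, p=3, q=1
  k=1: a=7, p=22, q=7
  k=2: a=2, p=47, q=15
  k=3: a=9, p=445, q=142
  k=4: a=2, p=937, q=299
  k=5: a=3, p=3256, q=1039
  k=6: a=1, p=4193, q=1338
  k=7: a=2, p=11642, q=3715

11642/3715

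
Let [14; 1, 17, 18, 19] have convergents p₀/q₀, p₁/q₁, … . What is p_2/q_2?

269/18

Using pₖ = aₖpₖ₋₁ + pₖ₋₂, qₖ = aₖqₖ₋₁ + qₖ₋₂ (with p₋₁=1, p₋₂=0, q₋₁=0, q₋₂=1):
  k=0: a=14, p=14, q=1
  k=1: a=1, p=15, q=1
  k=2: a=17, p=269, q=18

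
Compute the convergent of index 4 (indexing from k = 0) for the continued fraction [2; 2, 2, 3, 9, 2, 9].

381/158

Using pₖ = aₖpₖ₋₁ + pₖ₋₂, qₖ = aₖqₖ₋₁ + qₖ₋₂ (with p₋₁=1, p₋₂=0, q₋₁=0, q₋₂=1):
  k=0: a=2, p=2, q=1
  k=1: a=2, p=5, q=2
  k=2: a=2, p=12, q=5
  k=3: a=3, p=41, q=17
  k=4: a=9, p=381, q=158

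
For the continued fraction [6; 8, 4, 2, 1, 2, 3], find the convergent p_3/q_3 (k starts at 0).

453/74

Using pₖ = aₖpₖ₋₁ + pₖ₋₂, qₖ = aₖqₖ₋₁ + qₖ₋₂ (with p₋₁=1, p₋₂=0, q₋₁=0, q₋₂=1):
  k=0: a=6, p=6, q=1
  k=1: a=8, p=49, q=8
  k=2: a=4, p=202, q=33
  k=3: a=2, p=453, q=74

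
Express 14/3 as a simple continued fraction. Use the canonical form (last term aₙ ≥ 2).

14 = 4*3 + 2
3 = 1*2 + 1
2 = 2*1 + 0  (stop)
So 14/3 = [4; 1, 2].

[4; 1, 2]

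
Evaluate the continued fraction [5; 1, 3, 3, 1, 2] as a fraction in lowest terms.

271/47

Using pₖ = aₖpₖ₋₁ + pₖ₋₂ and qₖ = aₖqₖ₋₁ + qₖ₋₂:
  k=0: a=5, p=5, q=1
  k=1: a=1, p=6, q=1
  k=2: a=3, p=23, q=4
  k=3: a=3, p=75, q=13
  k=4: a=1, p=98, q=17
  k=5: a=2, p=271, q=47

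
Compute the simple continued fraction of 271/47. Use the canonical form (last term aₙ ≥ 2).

271 = 5*47 + 36
47 = 1*36 + 11
36 = 3*11 + 3
11 = 3*3 + 2
3 = 1*2 + 1
2 = 2*1 + 0  (stop)
So 271/47 = [5; 1, 3, 3, 1, 2].

[5; 1, 3, 3, 1, 2]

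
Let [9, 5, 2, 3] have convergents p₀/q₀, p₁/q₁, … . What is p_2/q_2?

Using pₖ = aₖpₖ₋₁ + pₖ₋₂, qₖ = aₖqₖ₋₁ + qₖ₋₂ (with p₋₁=1, p₋₂=0, q₋₁=0, q₋₂=1):
  k=0: a=9, p=9, q=1
  k=1: a=5, p=46, q=5
  k=2: a=2, p=101, q=11

101/11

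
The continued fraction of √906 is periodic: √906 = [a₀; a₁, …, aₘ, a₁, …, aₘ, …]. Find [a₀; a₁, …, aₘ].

a₀ = ⌊√906⌋ = 30.
With m₀=0, d₀=1 and mₖ₊₁ = dₖaₖ − mₖ, dₖ₊₁ = (n − mₖ₊₁²)/dₖ, aₖ₊₁ = ⌊(a₀+mₖ₊₁)/dₖ₊₁⌋:
  k=1: m=30, d=6, a=10
  k=2: m=30, d=1, a=60
d=1 and a=2a₀=60 at k=2, so the next step gives (m, d) = (30, 6) again — its k=1 value — and the period has length 2.

[30; 10, 60]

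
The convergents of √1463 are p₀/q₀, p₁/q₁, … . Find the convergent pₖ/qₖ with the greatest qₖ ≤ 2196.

√1463 = [38; 4, 76, …] (period length 2).
Convergents:
  p_0/q_0 = 38/1
  p_1/q_1 = 153/4
  p_2/q_2 = 11666/305
  p_3/q_3 = 46817/1224
  p_4/q_4 = 3569758/93329
q_3 = 1224 ≤ 2196 < 93329 = q_4, so the answer is 46817/1224.

46817/1224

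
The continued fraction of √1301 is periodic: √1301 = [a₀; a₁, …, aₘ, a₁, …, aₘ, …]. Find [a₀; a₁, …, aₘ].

[36; 14, 2, 2, 2, 2, 14, 72]

a₀ = ⌊√1301⌋ = 36.
With m₀=0, d₀=1 and mₖ₊₁ = dₖaₖ − mₖ, dₖ₊₁ = (n − mₖ₊₁²)/dₖ, aₖ₊₁ = ⌊(a₀+mₖ₊₁)/dₖ₊₁⌋:
  k=1: m=36, d=5, a=14
  k=2: m=34, d=29, a=2
  k=3: m=24, d=25, a=2
  k=4: m=26, d=25, a=2
  k=5: m=24, d=29, a=2
  k=6: m=34, d=5, a=14
  k=7: m=36, d=1, a=72
d=1 and a=2a₀=72 at k=7, so the next step gives (m, d) = (36, 5) again — its k=1 value — and the period has length 7.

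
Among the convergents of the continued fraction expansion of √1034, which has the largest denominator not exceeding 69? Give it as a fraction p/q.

1029/32

√1034 = [32; 6, 2, 2, 2, 6, 64, …] (period length 6).
Convergents:
  p_0/q_0 = 32/1
  p_1/q_1 = 193/6
  p_2/q_2 = 418/13
  p_3/q_3 = 1029/32
  p_4/q_4 = 2476/77
q_3 = 32 ≤ 69 < 77 = q_4, so the answer is 1029/32.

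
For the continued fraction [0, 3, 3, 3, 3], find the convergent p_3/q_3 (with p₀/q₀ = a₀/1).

10/33

Using pₖ = aₖpₖ₋₁ + pₖ₋₂, qₖ = aₖqₖ₋₁ + qₖ₋₂ (with p₋₁=1, p₋₂=0, q₋₁=0, q₋₂=1):
  k=0: a=0, p=0, q=1
  k=1: a=3, p=1, q=3
  k=2: a=3, p=3, q=10
  k=3: a=3, p=10, q=33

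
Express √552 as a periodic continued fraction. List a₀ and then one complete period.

[23; 2, 46]

a₀ = ⌊√552⌋ = 23.
With m₀=0, d₀=1 and mₖ₊₁ = dₖaₖ − mₖ, dₖ₊₁ = (n − mₖ₊₁²)/dₖ, aₖ₊₁ = ⌊(a₀+mₖ₊₁)/dₖ₊₁⌋:
  k=1: m=23, d=23, a=2
  k=2: m=23, d=1, a=46
d=1 and a=2a₀=46 at k=2, so the next step gives (m, d) = (23, 23) again — its k=1 value — and the period has length 2.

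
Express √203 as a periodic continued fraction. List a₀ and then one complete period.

[14; 4, 28]

a₀ = ⌊√203⌋ = 14.
With m₀=0, d₀=1 and mₖ₊₁ = dₖaₖ − mₖ, dₖ₊₁ = (n − mₖ₊₁²)/dₖ, aₖ₊₁ = ⌊(a₀+mₖ₊₁)/dₖ₊₁⌋:
  k=1: m=14, d=7, a=4
  k=2: m=14, d=1, a=28
d=1 and a=2a₀=28 at k=2, so the next step gives (m, d) = (14, 7) again — its k=1 value — and the period has length 2.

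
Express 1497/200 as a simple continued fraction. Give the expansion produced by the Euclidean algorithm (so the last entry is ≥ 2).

1497 = 7*200 + 97
200 = 2*97 + 6
97 = 16*6 + 1
6 = 6*1 + 0  (stop)
So 1497/200 = [7; 2, 16, 6].

[7; 2, 16, 6]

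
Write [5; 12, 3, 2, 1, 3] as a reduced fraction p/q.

Fold from the inside: start with 3/1.
  1 + 1/3 = 4/3
  2 + 3/4 = 11/4
  3 + 4/11 = 37/11
  12 + 11/37 = 455/37
  5 + 37/455 = 2312/455

2312/455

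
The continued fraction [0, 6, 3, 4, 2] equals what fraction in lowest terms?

29/183

Fold from the inside: start with 2/1.
  4 + 1/2 = 9/2
  3 + 2/9 = 29/9
  6 + 9/29 = 183/29
  0 + 29/183 = 29/183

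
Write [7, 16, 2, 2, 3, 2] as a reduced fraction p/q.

4519/640

Using pₖ = aₖpₖ₋₁ + pₖ₋₂ and qₖ = aₖqₖ₋₁ + qₖ₋₂:
  k=0: a=7, p=7, q=1
  k=1: a=16, p=113, q=16
  k=2: a=2, p=233, q=33
  k=3: a=2, p=579, q=82
  k=4: a=3, p=1970, q=279
  k=5: a=2, p=4519, q=640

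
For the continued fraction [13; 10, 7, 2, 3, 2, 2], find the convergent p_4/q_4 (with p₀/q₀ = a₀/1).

6903/527

Using pₖ = aₖpₖ₋₁ + pₖ₋₂, qₖ = aₖqₖ₋₁ + qₖ₋₂ (with p₋₁=1, p₋₂=0, q₋₁=0, q₋₂=1):
  k=0: a=13, p=13, q=1
  k=1: a=10, p=131, q=10
  k=2: a=7, p=930, q=71
  k=3: a=2, p=1991, q=152
  k=4: a=3, p=6903, q=527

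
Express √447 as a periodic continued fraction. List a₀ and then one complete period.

[21; 7, 42]

a₀ = ⌊√447⌋ = 21.
With m₀=0, d₀=1 and mₖ₊₁ = dₖaₖ − mₖ, dₖ₊₁ = (n − mₖ₊₁²)/dₖ, aₖ₊₁ = ⌊(a₀+mₖ₊₁)/dₖ₊₁⌋:
  k=1: m=21, d=6, a=7
  k=2: m=21, d=1, a=42
d=1 and a=2a₀=42 at k=2, so the next step gives (m, d) = (21, 6) again — its k=1 value — and the period has length 2.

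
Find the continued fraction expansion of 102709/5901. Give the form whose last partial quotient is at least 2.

[17; 2, 2, 7, 14, 2, 1, 3]

102709 = 17*5901 + 2392
5901 = 2*2392 + 1117
2392 = 2*1117 + 158
1117 = 7*158 + 11
158 = 14*11 + 4
11 = 2*4 + 3
4 = 1*3 + 1
3 = 3*1 + 0  (stop)
So 102709/5901 = [17; 2, 2, 7, 14, 2, 1, 3].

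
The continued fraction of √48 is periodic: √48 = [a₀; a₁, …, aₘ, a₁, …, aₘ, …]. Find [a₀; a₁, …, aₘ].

a₀ = ⌊√48⌋ = 6.

[6; 1, 12]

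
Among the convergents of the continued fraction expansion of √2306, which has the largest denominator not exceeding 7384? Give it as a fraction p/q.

√2306 = [48; 48, 96, …] (period length 2).
Convergents:
  p_0/q_0 = 48/1
  p_1/q_1 = 2305/48
  p_2/q_2 = 221328/4609
  p_3/q_3 = 10626049/221280
q_2 = 4609 ≤ 7384 < 221280 = q_3, so the answer is 221328/4609.

221328/4609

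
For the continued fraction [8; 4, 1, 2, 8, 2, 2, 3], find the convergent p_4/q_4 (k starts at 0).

961/117

Using pₖ = aₖpₖ₋₁ + pₖ₋₂, qₖ = aₖqₖ₋₁ + qₖ₋₂ (with p₋₁=1, p₋₂=0, q₋₁=0, q₋₂=1):
  k=0: a=8, p=8, q=1
  k=1: a=4, p=33, q=4
  k=2: a=1, p=41, q=5
  k=3: a=2, p=115, q=14
  k=4: a=8, p=961, q=117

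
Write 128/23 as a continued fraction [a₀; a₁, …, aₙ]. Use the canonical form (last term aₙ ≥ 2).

128 = 5*23 + 13
23 = 1*13 + 10
13 = 1*10 + 3
10 = 3*3 + 1
3 = 3*1 + 0  (stop)
So 128/23 = [5; 1, 1, 3, 3].

[5; 1, 1, 3, 3]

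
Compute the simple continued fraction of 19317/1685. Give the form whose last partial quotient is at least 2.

19317 = 11×1685 + 782
1685 = 2×782 + 121
782 = 6×121 + 56
121 = 2×56 + 9
56 = 6×9 + 2
9 = 4×2 + 1
2 = 2×1 + 0  (stop)
So 19317/1685 = [11; 2, 6, 2, 6, 4, 2].

[11; 2, 6, 2, 6, 4, 2]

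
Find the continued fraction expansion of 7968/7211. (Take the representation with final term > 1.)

[1; 9, 1, 1, 9, 4, 1, 7]

7968 = 1·7211 + 757
7211 = 9·757 + 398
757 = 1·398 + 359
398 = 1·359 + 39
359 = 9·39 + 8
39 = 4·8 + 7
8 = 1·7 + 1
7 = 7·1 + 0  (stop)
So 7968/7211 = [1; 9, 1, 1, 9, 4, 1, 7].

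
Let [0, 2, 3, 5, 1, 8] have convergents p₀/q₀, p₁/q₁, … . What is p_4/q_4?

Using pₖ = aₖpₖ₋₁ + pₖ₋₂, qₖ = aₖqₖ₋₁ + qₖ₋₂ (with p₋₁=1, p₋₂=0, q₋₁=0, q₋₂=1):
  k=0: a=0, p=0, q=1
  k=1: a=2, p=1, q=2
  k=2: a=3, p=3, q=7
  k=3: a=5, p=16, q=37
  k=4: a=1, p=19, q=44

19/44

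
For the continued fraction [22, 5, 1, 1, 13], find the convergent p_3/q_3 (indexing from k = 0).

Using pₖ = aₖpₖ₋₁ + pₖ₋₂, qₖ = aₖqₖ₋₁ + qₖ₋₂ (with p₋₁=1, p₋₂=0, q₋₁=0, q₋₂=1):
  k=0: a=22, p=22, q=1
  k=1: a=5, p=111, q=5
  k=2: a=1, p=133, q=6
  k=3: a=1, p=244, q=11

244/11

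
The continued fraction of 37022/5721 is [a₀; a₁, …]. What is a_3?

37022 = 6·5721 + 2696   →  a_0 = 6
5721 = 2·2696 + 329   →  a_1 = 2
2696 = 8·329 + 64   →  a_2 = 8
329 = 5·64 + 9   →  a_3 = 5

5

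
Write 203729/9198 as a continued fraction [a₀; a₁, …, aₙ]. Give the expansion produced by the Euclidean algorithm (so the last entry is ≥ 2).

[22; 6, 1, 2, 3, 12, 5, 2]

203729 = 22×9198 + 1373
9198 = 6×1373 + 960
1373 = 1×960 + 413
960 = 2×413 + 134
413 = 3×134 + 11
134 = 12×11 + 2
11 = 5×2 + 1
2 = 2×1 + 0  (stop)
So 203729/9198 = [22; 6, 1, 2, 3, 12, 5, 2].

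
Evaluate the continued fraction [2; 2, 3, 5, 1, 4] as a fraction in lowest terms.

Using pₖ = aₖpₖ₋₁ + pₖ₋₂ and qₖ = aₖqₖ₋₁ + qₖ₋₂:
  k=0: a=2, p=2, q=1
  k=1: a=2, p=5, q=2
  k=2: a=3, p=17, q=7
  k=3: a=5, p=90, q=37
  k=4: a=1, p=107, q=44
  k=5: a=4, p=518, q=213

518/213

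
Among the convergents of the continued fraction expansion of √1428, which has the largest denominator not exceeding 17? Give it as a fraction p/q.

√1428 = [37; 1, 3, 1, 2, 1, 3, 1, 74, …] (period length 8).
Convergents:
  p_0/q_0 = 37/1
  p_1/q_1 = 38/1
  p_2/q_2 = 151/4
  p_3/q_3 = 189/5
  p_4/q_4 = 529/14
  p_5/q_5 = 718/19
q_4 = 14 ≤ 17 < 19 = q_5, so the answer is 529/14.

529/14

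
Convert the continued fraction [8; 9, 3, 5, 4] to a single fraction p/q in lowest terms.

5059/624

Fold from the inside: start with 4/1.
  5 + 1/4 = 21/4
  3 + 4/21 = 67/21
  9 + 21/67 = 624/67
  8 + 67/624 = 5059/624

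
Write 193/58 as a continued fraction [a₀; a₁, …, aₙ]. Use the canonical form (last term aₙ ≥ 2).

193 = 3×58 + 19
58 = 3×19 + 1
19 = 19×1 + 0  (stop)
So 193/58 = [3; 3, 19].

[3; 3, 19]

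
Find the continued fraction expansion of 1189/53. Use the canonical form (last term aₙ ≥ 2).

1189 = 22×53 + 23
53 = 2×23 + 7
23 = 3×7 + 2
7 = 3×2 + 1
2 = 2×1 + 0  (stop)
So 1189/53 = [22; 2, 3, 3, 2].

[22; 2, 3, 3, 2]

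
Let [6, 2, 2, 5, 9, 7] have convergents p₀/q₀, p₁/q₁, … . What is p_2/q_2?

Using pₖ = aₖpₖ₋₁ + pₖ₋₂, qₖ = aₖqₖ₋₁ + qₖ₋₂ (with p₋₁=1, p₋₂=0, q₋₁=0, q₋₂=1):
  k=0: a=6, p=6, q=1
  k=1: a=2, p=13, q=2
  k=2: a=2, p=32, q=5

32/5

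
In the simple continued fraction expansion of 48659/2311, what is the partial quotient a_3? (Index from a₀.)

48659 = 21·2311 + 128   →  a_0 = 21
2311 = 18·128 + 7   →  a_1 = 18
128 = 18·7 + 2   →  a_2 = 18
7 = 3·2 + 1   →  a_3 = 3

3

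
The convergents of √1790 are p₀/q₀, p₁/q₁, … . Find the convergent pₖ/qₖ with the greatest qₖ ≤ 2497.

√1790 = [42; 3, 4, 8, 4, 3, 84, …] (period length 6).
Convergents:
  p_0/q_0 = 42/1
  p_1/q_1 = 127/3
  p_2/q_2 = 550/13
  p_3/q_3 = 4527/107
  p_4/q_4 = 18658/441
  p_5/q_5 = 60501/1430
  p_6/q_6 = 5100742/120561
q_5 = 1430 ≤ 2497 < 120561 = q_6, so the answer is 60501/1430.

60501/1430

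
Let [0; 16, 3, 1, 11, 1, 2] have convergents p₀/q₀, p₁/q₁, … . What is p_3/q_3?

4/65

Using pₖ = aₖpₖ₋₁ + pₖ₋₂, qₖ = aₖqₖ₋₁ + qₖ₋₂ (with p₋₁=1, p₋₂=0, q₋₁=0, q₋₂=1):
  k=0: a=0, p=0, q=1
  k=1: a=16, p=1, q=16
  k=2: a=3, p=3, q=49
  k=3: a=1, p=4, q=65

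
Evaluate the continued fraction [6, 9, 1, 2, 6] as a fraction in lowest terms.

Fold from the inside: start with 6/1.
  2 + 1/6 = 13/6
  1 + 6/13 = 19/13
  9 + 13/19 = 184/19
  6 + 19/184 = 1123/184

1123/184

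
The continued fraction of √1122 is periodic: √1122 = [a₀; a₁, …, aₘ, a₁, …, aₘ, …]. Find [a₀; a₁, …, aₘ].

[33; 2, 66]

a₀ = ⌊√1122⌋ = 33.
With m₀=0, d₀=1 and mₖ₊₁ = dₖaₖ − mₖ, dₖ₊₁ = (n − mₖ₊₁²)/dₖ, aₖ₊₁ = ⌊(a₀+mₖ₊₁)/dₖ₊₁⌋:
  k=1: m=33, d=33, a=2
  k=2: m=33, d=1, a=66
d=1 and a=2a₀=66 at k=2, so the next step gives (m, d) = (33, 33) again — its k=1 value — and the period has length 2.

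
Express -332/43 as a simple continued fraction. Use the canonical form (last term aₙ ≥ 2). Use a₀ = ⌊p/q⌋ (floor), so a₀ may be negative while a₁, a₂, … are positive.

-332 = -8×43 + 12
43 = 3×12 + 7
12 = 1×7 + 5
7 = 1×5 + 2
5 = 2×2 + 1
2 = 2×1 + 0  (stop)
So -332/43 = [-8; 3, 1, 1, 2, 2].

[-8; 3, 1, 1, 2, 2]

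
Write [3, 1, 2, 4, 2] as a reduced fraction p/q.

Using pₖ = aₖpₖ₋₁ + pₖ₋₂ and qₖ = aₖqₖ₋₁ + qₖ₋₂:
  k=0: a=3, p=3, q=1
  k=1: a=1, p=4, q=1
  k=2: a=2, p=11, q=3
  k=3: a=4, p=48, q=13
  k=4: a=2, p=107, q=29

107/29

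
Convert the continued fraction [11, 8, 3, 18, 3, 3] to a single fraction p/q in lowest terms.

51764/4655

Fold from the inside: start with 3/1.
  3 + 1/3 = 10/3
  18 + 3/10 = 183/10
  3 + 10/183 = 559/183
  8 + 183/559 = 4655/559
  11 + 559/4655 = 51764/4655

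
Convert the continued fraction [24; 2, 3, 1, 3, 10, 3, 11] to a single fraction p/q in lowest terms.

Fold from the inside: start with 11/1.
  3 + 1/11 = 34/11
  10 + 11/34 = 351/34
  3 + 34/351 = 1087/351
  1 + 351/1087 = 1438/1087
  3 + 1087/1438 = 5401/1438
  2 + 1438/5401 = 12240/5401
  24 + 5401/12240 = 299161/12240

299161/12240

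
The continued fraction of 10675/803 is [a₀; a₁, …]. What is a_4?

15

10675 = 13·803 + 236   →  a_0 = 13
803 = 3·236 + 95   →  a_1 = 3
236 = 2·95 + 46   →  a_2 = 2
95 = 2·46 + 3   →  a_3 = 2
46 = 15·3 + 1   →  a_4 = 15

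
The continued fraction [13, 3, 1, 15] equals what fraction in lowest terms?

Fold from the inside: start with 15/1.
  1 + 1/15 = 16/15
  3 + 15/16 = 63/16
  13 + 16/63 = 835/63

835/63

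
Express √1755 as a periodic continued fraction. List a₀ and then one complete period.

a₀ = ⌊√1755⌋ = 41.
With m₀=0, d₀=1 and mₖ₊₁ = dₖaₖ − mₖ, dₖ₊₁ = (n − mₖ₊₁²)/dₖ, aₖ₊₁ = ⌊(a₀+mₖ₊₁)/dₖ₊₁⌋:
  k=1: m=41, d=74, a=1
  k=2: m=33, d=9, a=8
  k=3: m=39, d=26, a=3
  k=4: m=39, d=9, a=8
  k=5: m=33, d=74, a=1
  k=6: m=41, d=1, a=82
d=1 and a=2a₀=82 at k=6, so the next step gives (m, d) = (41, 74) again — its k=1 value — and the period has length 6.

[41; 1, 8, 3, 8, 1, 82]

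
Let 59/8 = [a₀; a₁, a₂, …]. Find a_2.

1

59 = 7·8 + 3   →  a_0 = 7
8 = 2·3 + 2   →  a_1 = 2
3 = 1·2 + 1   →  a_2 = 1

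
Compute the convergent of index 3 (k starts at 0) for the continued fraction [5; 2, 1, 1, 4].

Using pₖ = aₖpₖ₋₁ + pₖ₋₂, qₖ = aₖqₖ₋₁ + qₖ₋₂ (with p₋₁=1, p₋₂=0, q₋₁=0, q₋₂=1):
  k=0: a=5, p=5, q=1
  k=1: a=2, p=11, q=2
  k=2: a=1, p=16, q=3
  k=3: a=1, p=27, q=5

27/5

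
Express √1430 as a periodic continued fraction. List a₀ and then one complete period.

[37; 1, 4, 2, 2, 2, 4, 1, 74]

a₀ = ⌊√1430⌋ = 37.
With m₀=0, d₀=1 and mₖ₊₁ = dₖaₖ − mₖ, dₖ₊₁ = (n − mₖ₊₁²)/dₖ, aₖ₊₁ = ⌊(a₀+mₖ₊₁)/dₖ₊₁⌋:
  k=1: m=37, d=61, a=1
  k=2: m=24, d=14, a=4
  k=3: m=32, d=29, a=2
  k=4: m=26, d=26, a=2
  k=5: m=26, d=29, a=2
  k=6: m=32, d=14, a=4
  k=7: m=24, d=61, a=1
  k=8: m=37, d=1, a=74
d=1 and a=2a₀=74 at k=8, so the next step gives (m, d) = (37, 61) again — its k=1 value — and the period has length 8.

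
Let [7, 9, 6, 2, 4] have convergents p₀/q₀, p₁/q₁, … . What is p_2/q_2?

Using pₖ = aₖpₖ₋₁ + pₖ₋₂, qₖ = aₖqₖ₋₁ + qₖ₋₂ (with p₋₁=1, p₋₂=0, q₋₁=0, q₋₂=1):
  k=0: a=7, p=7, q=1
  k=1: a=9, p=64, q=9
  k=2: a=6, p=391, q=55

391/55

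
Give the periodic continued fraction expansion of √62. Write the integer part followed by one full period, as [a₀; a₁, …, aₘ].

a₀ = ⌊√62⌋ = 7.

[7; 1, 6, 1, 14]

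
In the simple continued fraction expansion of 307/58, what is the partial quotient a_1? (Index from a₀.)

3

307 = 5·58 + 17   →  a_0 = 5
58 = 3·17 + 7   →  a_1 = 3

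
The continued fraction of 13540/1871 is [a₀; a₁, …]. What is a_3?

13540 = 7·1871 + 443   →  a_0 = 7
1871 = 4·443 + 99   →  a_1 = 4
443 = 4·99 + 47   →  a_2 = 4
99 = 2·47 + 5   →  a_3 = 2

2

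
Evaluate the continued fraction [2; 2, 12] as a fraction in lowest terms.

Fold from the inside: start with 12/1.
  2 + 1/12 = 25/12
  2 + 12/25 = 62/25

62/25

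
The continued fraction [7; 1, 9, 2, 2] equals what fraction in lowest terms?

411/52

Using pₖ = aₖpₖ₋₁ + pₖ₋₂ and qₖ = aₖqₖ₋₁ + qₖ₋₂:
  k=0: a=7, p=7, q=1
  k=1: a=1, p=8, q=1
  k=2: a=9, p=79, q=10
  k=3: a=2, p=166, q=21
  k=4: a=2, p=411, q=52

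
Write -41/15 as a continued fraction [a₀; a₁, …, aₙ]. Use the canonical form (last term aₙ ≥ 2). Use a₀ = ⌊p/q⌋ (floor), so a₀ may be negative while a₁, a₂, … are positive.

[-3; 3, 1, 3]

-41 = -3*15 + 4
15 = 3*4 + 3
4 = 1*3 + 1
3 = 3*1 + 0  (stop)
So -41/15 = [-3; 3, 1, 3].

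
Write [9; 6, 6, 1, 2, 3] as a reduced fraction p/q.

Fold from the inside: start with 3/1.
  2 + 1/3 = 7/3
  1 + 3/7 = 10/7
  6 + 7/10 = 67/10
  6 + 10/67 = 412/67
  9 + 67/412 = 3775/412

3775/412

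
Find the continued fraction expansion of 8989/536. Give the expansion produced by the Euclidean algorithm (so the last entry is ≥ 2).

[16; 1, 3, 2, 1, 3, 1, 8]

8989 = 16·536 + 413
536 = 1·413 + 123
413 = 3·123 + 44
123 = 2·44 + 35
44 = 1·35 + 9
35 = 3·9 + 8
9 = 1·8 + 1
8 = 8·1 + 0  (stop)
So 8989/536 = [16; 1, 3, 2, 1, 3, 1, 8].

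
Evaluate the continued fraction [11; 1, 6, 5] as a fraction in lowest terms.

427/36

Using pₖ = aₖpₖ₋₁ + pₖ₋₂ and qₖ = aₖqₖ₋₁ + qₖ₋₂:
  k=0: a=11, p=11, q=1
  k=1: a=1, p=12, q=1
  k=2: a=6, p=83, q=7
  k=3: a=5, p=427, q=36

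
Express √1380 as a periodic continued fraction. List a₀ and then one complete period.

a₀ = ⌊√1380⌋ = 37.
With m₀=0, d₀=1 and mₖ₊₁ = dₖaₖ − mₖ, dₖ₊₁ = (n − mₖ₊₁²)/dₖ, aₖ₊₁ = ⌊(a₀+mₖ₊₁)/dₖ₊₁⌋:
  k=1: m=37, d=11, a=6
  k=2: m=29, d=49, a=1
  k=3: m=20, d=20, a=2
  k=4: m=20, d=49, a=1
  k=5: m=29, d=11, a=6
  k=6: m=37, d=1, a=74
d=1 and a=2a₀=74 at k=6, so the next step gives (m, d) = (37, 11) again — its k=1 value — and the period has length 6.

[37; 6, 1, 2, 1, 6, 74]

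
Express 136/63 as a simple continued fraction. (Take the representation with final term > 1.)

136 = 2*63 + 10
63 = 6*10 + 3
10 = 3*3 + 1
3 = 3*1 + 0  (stop)
So 136/63 = [2; 6, 3, 3].

[2; 6, 3, 3]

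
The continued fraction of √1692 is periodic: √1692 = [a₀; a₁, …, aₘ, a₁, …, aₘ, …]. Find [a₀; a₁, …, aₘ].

[41; 7, 2, 7, 82]

a₀ = ⌊√1692⌋ = 41.
With m₀=0, d₀=1 and mₖ₊₁ = dₖaₖ − mₖ, dₖ₊₁ = (n − mₖ₊₁²)/dₖ, aₖ₊₁ = ⌊(a₀+mₖ₊₁)/dₖ₊₁⌋:
  k=1: m=41, d=11, a=7
  k=2: m=36, d=36, a=2
  k=3: m=36, d=11, a=7
  k=4: m=41, d=1, a=82
d=1 and a=2a₀=82 at k=4, so the next step gives (m, d) = (41, 11) again — its k=1 value — and the period has length 4.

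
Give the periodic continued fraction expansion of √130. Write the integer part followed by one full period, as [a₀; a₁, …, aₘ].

[11; 2, 2, 22]

a₀ = ⌊√130⌋ = 11.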